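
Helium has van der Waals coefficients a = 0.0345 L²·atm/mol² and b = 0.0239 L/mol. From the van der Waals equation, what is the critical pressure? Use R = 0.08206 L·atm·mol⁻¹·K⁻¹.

For a van der Waals gas, P_c = a/(27b²).
P_c = 0.0345/(27×(0.0239)²) = 0.0345/0.015423 = 2.237 atm

P_c ≈ 2.237 atm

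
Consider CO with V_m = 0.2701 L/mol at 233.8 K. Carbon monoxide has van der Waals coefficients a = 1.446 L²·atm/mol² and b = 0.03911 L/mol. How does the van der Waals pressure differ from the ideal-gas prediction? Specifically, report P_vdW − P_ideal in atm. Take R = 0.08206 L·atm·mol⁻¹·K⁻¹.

Ideal: P_ideal = RT/V_m = (0.08206)(233.8)/0.2701 = 71.0316 atm
vdW: P = RT/(V_m − b) − a/V_m² = 19.1856/0.230990 − 1.446/0.0729540 = 83.0581 − 19.8207 = 63.2374 atm
ΔP = 63.2374 − 71.0316 = -7.794 atm

ΔP ≈ -7.794 atm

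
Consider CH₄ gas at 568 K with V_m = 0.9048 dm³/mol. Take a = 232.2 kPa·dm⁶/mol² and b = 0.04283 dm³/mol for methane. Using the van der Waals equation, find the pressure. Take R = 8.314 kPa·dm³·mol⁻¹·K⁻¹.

P ≈ 5195 kPa

P = RT/(V_m − b) − a/V_m²
RT/(V_m − b) = (8.314)(568)/(0.9048 − 0.04283) = 4722.4/0.86197 = 5478.6 kPa
a/V_m² = 232.2/(0.9048)² = 283.63 kPa
P = 5478.6 − 283.63 = 5195 kPa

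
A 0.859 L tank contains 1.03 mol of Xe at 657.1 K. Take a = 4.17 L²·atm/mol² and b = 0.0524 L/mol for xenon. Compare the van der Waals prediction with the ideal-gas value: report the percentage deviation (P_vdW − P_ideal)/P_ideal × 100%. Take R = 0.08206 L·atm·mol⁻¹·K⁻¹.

Ideal: P_ideal = nRT/V = (1.03)(0.08206)(657.1)/0.859 = 64.6557 atm
vdW: P = nRT/(V − nb) − a n²/V² = 55.5393/0.805028 − 4.42395/0.737881 = 68.9905 − 5.99548 = 62.9950 atm
% deviation = (62.9950 − 64.6557)/64.6557 × 100% = -2.57%

-2.57 %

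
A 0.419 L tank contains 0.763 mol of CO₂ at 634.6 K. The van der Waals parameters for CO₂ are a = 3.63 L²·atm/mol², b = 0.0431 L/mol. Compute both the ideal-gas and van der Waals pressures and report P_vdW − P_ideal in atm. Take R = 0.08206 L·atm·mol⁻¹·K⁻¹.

ΔP ≈ -3.96 atm

Ideal: P_ideal = nRT/V = (0.763)(0.08206)(634.6)/0.419 = 94.8292 atm
vdW: P = nRT/(V − nb) − a n²/V² = 39.7334/0.386115 − 2.11327/0.175561 = 102.906 − 12.0372 = 90.869 atm
ΔP = 90.869 − 94.8292 = -3.96 atm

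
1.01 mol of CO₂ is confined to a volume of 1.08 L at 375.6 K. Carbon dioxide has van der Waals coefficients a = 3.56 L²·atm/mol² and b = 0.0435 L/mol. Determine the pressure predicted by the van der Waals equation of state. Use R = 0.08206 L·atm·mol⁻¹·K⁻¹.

P = nRT/(V − nb) − a n²/V²
nRT/(V − nb) = (1.01)(0.08206)(375.6)/(1.08 − 1.01×0.0435) = 31.130/1.0361 = 30.045 atm
a n²/V² = (3.56)(1.01)²/(1.08)² = 3.1135 atm
P = 30.045 − 3.1135 = 26.93 atm

P ≈ 26.93 atm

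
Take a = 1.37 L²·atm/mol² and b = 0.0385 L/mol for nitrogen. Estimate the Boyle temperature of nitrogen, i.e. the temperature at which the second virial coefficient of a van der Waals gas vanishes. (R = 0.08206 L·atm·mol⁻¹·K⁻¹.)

For a van der Waals gas the second virial coefficient B₂ = b − a/(RT) vanishes at T_B = a/(Rb).
T_B = 1.37/(0.08206×0.0385) = 1.37/0.0031593 = 433.6 K

T_B ≈ 433.6 K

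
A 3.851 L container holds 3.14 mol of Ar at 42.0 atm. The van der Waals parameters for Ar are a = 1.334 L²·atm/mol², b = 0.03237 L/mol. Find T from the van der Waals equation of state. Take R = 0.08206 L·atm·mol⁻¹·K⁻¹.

T = (P + a n²/V²)(V − nb)/(nR)
P + a n²/V² = 42.0 + (1.334)(3.14)²/(3.851)² = 42.887 atm
V − nb = 3.851 − (3.14)(0.03237) = 3.7494 L
T = (42.887)(3.7494)/((3.14)(0.08206)) = 624.1 K

T ≈ 624.1 K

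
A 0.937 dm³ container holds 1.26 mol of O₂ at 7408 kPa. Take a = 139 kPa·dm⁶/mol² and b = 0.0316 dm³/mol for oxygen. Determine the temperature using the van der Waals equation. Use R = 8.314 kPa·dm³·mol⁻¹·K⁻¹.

T = (P + a n²/V²)(V − nb)/(nR)
P + a n²/V² = 7408 + (139)(1.26)²/(0.937)² = 7659.3 kPa
V − nb = 0.937 − (1.26)(0.0316) = 0.89718 dm³
T = (7659.3)(0.89718)/((1.26)(8.314)) = 656.0 K

T ≈ 656.0 K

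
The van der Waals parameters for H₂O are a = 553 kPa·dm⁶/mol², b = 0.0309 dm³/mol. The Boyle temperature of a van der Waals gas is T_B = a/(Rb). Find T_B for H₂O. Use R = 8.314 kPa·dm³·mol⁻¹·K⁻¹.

For a van der Waals gas the second virial coefficient B₂ = b − a/(RT) vanishes at T_B = a/(Rb).
T_B = 553/(8.314×0.0309) = 553/0.25690 = 2153 K

T_B ≈ 2153 K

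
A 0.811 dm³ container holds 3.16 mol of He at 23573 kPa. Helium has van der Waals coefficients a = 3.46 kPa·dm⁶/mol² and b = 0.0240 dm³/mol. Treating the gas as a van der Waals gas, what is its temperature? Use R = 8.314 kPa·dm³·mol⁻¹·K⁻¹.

T = (P + a n²/V²)(V − nb)/(nR)
P + a n²/V² = 23573 + (3.46)(3.16)²/(0.811)² = 23626 kPa
V − nb = 0.811 − (3.16)(0.0240) = 0.73516 dm³
T = (23626)(0.73516)/((3.16)(8.314)) = 661.1 K

T ≈ 661.1 K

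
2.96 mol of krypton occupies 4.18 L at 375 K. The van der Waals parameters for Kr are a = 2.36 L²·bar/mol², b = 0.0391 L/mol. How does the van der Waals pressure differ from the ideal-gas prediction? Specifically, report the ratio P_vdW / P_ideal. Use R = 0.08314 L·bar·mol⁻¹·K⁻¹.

Ideal: P_ideal = nRT/V = (2.96)(0.08314)(375)/4.18 = 22.0778 bar
vdW: P = nRT/(V − nb) − a n²/V² = 92.2854/4.06426 − 20.6774/17.4724 = 22.7066 − 1.18343 = 21.5232 bar
Ratio = 21.5232/22.0778 = 0.9749

P_vdW / P_ideal ≈ 0.9749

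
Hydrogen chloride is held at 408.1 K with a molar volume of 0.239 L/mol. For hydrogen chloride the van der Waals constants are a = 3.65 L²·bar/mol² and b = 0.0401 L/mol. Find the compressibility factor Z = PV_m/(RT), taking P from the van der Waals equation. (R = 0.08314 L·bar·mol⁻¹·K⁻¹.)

P = RT/(V_m − b) − a/V_m² = (0.08314)(408.1)/(0.239 − 0.0401) − 3.65/(0.239)²
  = 33.929/0.19890 − 63.899 = 170.58 − 63.899 = 106.68 bar
Z = PV_m/(RT) = (106.68)(0.239)/((0.08314)(408.1)) = 25.497/33.929 = 0.7515

Z ≈ 0.7515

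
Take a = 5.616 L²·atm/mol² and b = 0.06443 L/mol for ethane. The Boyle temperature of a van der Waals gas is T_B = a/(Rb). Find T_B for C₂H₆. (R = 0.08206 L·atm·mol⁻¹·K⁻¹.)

For a van der Waals gas the second virial coefficient B₂ = b − a/(RT) vanishes at T_B = a/(Rb).
T_B = 5.616/(0.08206×0.06443) = 5.616/0.0052871 = 1062 K

T_B ≈ 1062 K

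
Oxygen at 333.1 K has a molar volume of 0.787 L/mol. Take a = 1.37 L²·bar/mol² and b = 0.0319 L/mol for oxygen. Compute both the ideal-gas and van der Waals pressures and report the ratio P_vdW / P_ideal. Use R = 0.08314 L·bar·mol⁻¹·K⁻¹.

Ideal: P_ideal = RT/V_m = (0.08314)(333.1)/0.787 = 35.1892 bar
vdW: P = RT/(V_m − b) − a/V_m² = 27.6939/0.755100 − 1.37/0.619369 = 36.6758 − 2.21193 = 34.4639 bar
Ratio = 34.4639/35.1892 = 0.9794

P_vdW / P_ideal ≈ 0.9794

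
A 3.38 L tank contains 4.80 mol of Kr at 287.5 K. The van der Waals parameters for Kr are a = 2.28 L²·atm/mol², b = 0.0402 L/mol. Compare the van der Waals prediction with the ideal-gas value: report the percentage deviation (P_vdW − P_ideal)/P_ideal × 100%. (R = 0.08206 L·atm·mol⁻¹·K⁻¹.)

Ideal: P_ideal = nRT/V = (4.80)(0.08206)(287.5)/3.38 = 33.5038 atm
vdW: P = nRT/(V − nb) − a n²/V² = 113.243/3.18704 − 52.5312/11.4244 = 35.5323 − 4.59816 = 30.9341 atm
% deviation = (30.9341 − 33.5038)/33.5038 × 100% = -7.67%

-7.67 %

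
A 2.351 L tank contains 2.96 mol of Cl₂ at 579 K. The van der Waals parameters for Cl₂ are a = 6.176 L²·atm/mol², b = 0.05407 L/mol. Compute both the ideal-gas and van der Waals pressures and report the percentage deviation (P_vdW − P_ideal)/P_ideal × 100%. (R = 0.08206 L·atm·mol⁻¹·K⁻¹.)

Ideal: P_ideal = nRT/V = (2.96)(0.08206)(579)/2.351 = 59.8204 atm
vdW: P = nRT/(V − nb) − a n²/V² = 140.638/2.19095 − 54.1116/5.52720 = 64.1904 − 9.79006 = 54.4003 atm
% deviation = (54.4003 − 59.8204)/59.8204 × 100% = -9.06%

-9.06 %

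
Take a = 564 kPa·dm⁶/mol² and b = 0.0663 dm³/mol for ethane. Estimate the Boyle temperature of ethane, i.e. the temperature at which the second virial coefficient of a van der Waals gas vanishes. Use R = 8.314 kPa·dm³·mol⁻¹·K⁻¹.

T_B ≈ 1023 K

For a van der Waals gas the second virial coefficient B₂ = b − a/(RT) vanishes at T_B = a/(Rb).
T_B = 564/(8.314×0.0663) = 564/0.55122 = 1023 K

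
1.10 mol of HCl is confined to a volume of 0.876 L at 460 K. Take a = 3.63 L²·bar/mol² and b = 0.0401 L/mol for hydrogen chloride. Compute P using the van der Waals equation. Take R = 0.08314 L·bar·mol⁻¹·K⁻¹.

P = nRT/(V − nb) − a n²/V²
nRT/(V − nb) = (1.10)(0.08314)(460)/(0.876 − 1.10×0.0401) = 42.069/0.83189 = 50.570 bar
a n²/V² = (3.63)(1.10)²/(0.876)² = 5.7238 bar
P = 50.570 − 5.7238 = 44.85 bar

P ≈ 44.85 bar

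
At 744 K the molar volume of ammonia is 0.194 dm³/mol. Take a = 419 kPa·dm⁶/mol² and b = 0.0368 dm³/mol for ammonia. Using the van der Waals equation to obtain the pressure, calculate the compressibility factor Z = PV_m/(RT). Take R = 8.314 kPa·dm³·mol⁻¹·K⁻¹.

Z ≈ 0.8849

P = RT/(V_m − b) − a/V_m² = (8.314)(744)/(0.194 − 0.0368) − 419/(0.194)²
  = 6185.6/0.15720 − 11133 = 39349 − 11133 = 28216 kPa
Z = PV_m/(RT) = (28216)(0.194)/((8.314)(744)) = 5473.9/6185.6 = 0.8849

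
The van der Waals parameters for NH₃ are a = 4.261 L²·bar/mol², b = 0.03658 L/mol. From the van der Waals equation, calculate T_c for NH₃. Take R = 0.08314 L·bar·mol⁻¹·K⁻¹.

T_c ≈ 415.1 K

For a van der Waals gas, T_c = 8a/(27Rb).
T_c = 8×4.261/(27×0.08314×0.03658) = 34.088/0.082114 = 415.1 K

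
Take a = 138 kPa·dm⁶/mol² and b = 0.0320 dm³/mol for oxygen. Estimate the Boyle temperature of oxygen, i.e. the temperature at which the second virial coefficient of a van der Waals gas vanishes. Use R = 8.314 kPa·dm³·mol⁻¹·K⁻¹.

T_B ≈ 518.7 K

For a van der Waals gas the second virial coefficient B₂ = b − a/(RT) vanishes at T_B = a/(Rb).
T_B = 138/(8.314×0.0320) = 138/0.26605 = 518.7 K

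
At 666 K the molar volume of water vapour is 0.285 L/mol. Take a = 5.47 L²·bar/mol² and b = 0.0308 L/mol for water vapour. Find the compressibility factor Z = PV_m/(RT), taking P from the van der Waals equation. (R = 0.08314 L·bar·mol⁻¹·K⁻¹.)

P = RT/(V_m − b) − a/V_m² = (0.08314)(666)/(0.285 − 0.0308) − 5.47/(0.285)²
  = 55.371/0.25420 − 67.344 = 217.82 − 67.344 = 150.48 bar
Z = PV_m/(RT) = (150.48)(0.285)/((0.08314)(666)) = 42.887/55.371 = 0.7745

Z ≈ 0.7745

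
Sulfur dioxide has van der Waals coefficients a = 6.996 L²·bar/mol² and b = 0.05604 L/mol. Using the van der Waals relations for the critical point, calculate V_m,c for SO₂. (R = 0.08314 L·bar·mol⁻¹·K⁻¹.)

For a van der Waals gas, V_m,c = 3b.
V_m,c = 3×0.05604 = 0.1681 L/mol

V_m,c ≈ 0.1681 L/mol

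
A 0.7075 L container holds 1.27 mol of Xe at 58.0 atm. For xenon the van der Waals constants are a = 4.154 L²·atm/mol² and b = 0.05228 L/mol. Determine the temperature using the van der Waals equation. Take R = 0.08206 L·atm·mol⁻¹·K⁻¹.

T = (P + a n²/V²)(V − nb)/(nR)
P + a n²/V² = 58.0 + (4.154)(1.27)²/(0.7075)² = 71.385 atm
V − nb = 0.7075 − (1.27)(0.05228) = 0.64110 L
T = (71.385)(0.64110)/((1.27)(0.08206)) = 439.1 K

T ≈ 439.1 K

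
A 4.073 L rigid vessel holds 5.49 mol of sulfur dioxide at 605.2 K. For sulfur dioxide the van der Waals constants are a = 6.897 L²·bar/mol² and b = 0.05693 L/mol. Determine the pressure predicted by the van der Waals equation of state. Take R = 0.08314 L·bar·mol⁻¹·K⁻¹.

P = nRT/(V − nb) − a n²/V²
nRT/(V − nb) = (5.49)(0.08314)(605.2)/(4.073 − 5.49×0.05693) = 276.24/3.7605 = 73.458 bar
a n²/V² = (6.897)(5.49)²/(4.073)² = 12.531 bar
P = 73.458 − 12.531 = 60.93 bar

P ≈ 60.93 bar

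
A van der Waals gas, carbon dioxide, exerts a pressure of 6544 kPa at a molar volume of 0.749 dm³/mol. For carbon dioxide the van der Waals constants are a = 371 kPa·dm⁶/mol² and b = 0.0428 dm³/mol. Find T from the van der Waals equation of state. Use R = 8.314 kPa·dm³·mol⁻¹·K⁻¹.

T ≈ 612.0 K

T = (P + a/V_m²)(V_m − b)/R
P + a/V_m² = 6544 + 371/(0.749)² = 7205.3 kPa
V_m − b = 0.749 − 0.0428 = 0.70620 dm³/mol
T = (7205.3)(0.70620)/8.314 = 612.0 K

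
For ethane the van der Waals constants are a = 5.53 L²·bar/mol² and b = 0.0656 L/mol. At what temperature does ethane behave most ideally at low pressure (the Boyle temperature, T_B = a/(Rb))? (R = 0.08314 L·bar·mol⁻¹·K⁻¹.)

For a van der Waals gas the second virial coefficient B₂ = b − a/(RT) vanishes at T_B = a/(Rb).
T_B = 5.53/(0.08314×0.0656) = 5.53/0.0054540 = 1014 K

T_B ≈ 1014 K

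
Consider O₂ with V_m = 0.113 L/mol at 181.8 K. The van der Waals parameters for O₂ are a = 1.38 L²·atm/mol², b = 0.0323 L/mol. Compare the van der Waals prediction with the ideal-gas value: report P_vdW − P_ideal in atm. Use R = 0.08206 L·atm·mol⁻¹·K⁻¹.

Ideal: P_ideal = RT/V_m = (0.08206)(181.8)/0.113 = 132.022 atm
vdW: P = RT/(V_m − b) − a/V_m² = 14.9185/0.0807000 − 1.38/0.0127690 = 184.864 − 108.074 = 76.790 atm
ΔP = 76.790 − 132.022 = -55.23 atm

ΔP ≈ -55.23 atm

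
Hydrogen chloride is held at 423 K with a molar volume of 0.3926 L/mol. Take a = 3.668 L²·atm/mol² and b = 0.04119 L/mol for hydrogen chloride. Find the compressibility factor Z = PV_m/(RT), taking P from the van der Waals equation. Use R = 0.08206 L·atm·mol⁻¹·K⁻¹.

P = RT/(V_m − b) − a/V_m² = (0.08206)(423)/(0.3926 − 0.04119) − 3.668/(0.3926)²
  = 34.711/0.35141 − 23.797 = 98.776 − 23.797 = 74.979 atm
Z = PV_m/(RT) = (74.979)(0.3926)/((0.08206)(423)) = 29.437/34.711 = 0.8481

Z ≈ 0.8481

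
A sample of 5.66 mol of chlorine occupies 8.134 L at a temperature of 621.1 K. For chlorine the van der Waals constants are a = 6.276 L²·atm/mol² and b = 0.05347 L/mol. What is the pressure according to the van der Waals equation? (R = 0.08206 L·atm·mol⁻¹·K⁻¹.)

P ≈ 33.80 atm

P = nRT/(V − nb) − a n²/V²
nRT/(V − nb) = (5.66)(0.08206)(621.1)/(8.134 − 5.66×0.05347) = 288.48/7.8314 = 36.836 atm
a n²/V² = (6.276)(5.66)²/(8.134)² = 3.0388 atm
P = 36.836 − 3.0388 = 33.80 atm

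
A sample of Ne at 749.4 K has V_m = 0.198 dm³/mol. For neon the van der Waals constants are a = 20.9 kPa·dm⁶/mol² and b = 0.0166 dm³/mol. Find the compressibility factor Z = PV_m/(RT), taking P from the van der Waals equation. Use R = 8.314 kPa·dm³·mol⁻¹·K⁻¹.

P = RT/(V_m − b) − a/V_m² = (8.314)(749.4)/(0.198 − 0.0166) − 20.9/(0.198)²
  = 6230.5/0.18140 − 533.11 = 34347 − 533.11 = 33814 kPa
Z = PV_m/(RT) = (33814)(0.198)/((8.314)(749.4)) = 6695.2/6230.5 = 1.075

Z ≈ 1.075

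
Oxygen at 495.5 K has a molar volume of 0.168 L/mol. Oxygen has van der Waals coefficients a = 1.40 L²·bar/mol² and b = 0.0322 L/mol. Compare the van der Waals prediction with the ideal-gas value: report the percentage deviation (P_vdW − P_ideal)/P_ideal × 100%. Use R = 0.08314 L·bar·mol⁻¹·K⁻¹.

3.48 %

Ideal: P_ideal = RT/V_m = (0.08314)(495.5)/0.168 = 245.214 bar
vdW: P = RT/(V_m − b) − a/V_m² = 41.1959/0.135800 − 1.40/0.0282240 = 303.357 − 49.6032 = 253.754 bar
% deviation = (253.754 − 245.214)/245.214 × 100% = 3.48%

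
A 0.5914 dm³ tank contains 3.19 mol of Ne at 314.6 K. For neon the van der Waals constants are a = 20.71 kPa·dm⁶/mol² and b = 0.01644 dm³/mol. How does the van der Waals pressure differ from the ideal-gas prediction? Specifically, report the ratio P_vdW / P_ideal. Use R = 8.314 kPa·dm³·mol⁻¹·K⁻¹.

P_vdW / P_ideal ≈ 1.055

Ideal: P_ideal = nRT/V = (3.19)(8.314)(314.6)/0.5914 = 14108.4 kPa
vdW: P = nRT/(V − nb) − a n²/V² = 8343.71/0.538956 − 210.747/0.349754 = 15481.2 − 602.558 = 14878.6 kPa
Ratio = 14878.6/14108.4 = 1.055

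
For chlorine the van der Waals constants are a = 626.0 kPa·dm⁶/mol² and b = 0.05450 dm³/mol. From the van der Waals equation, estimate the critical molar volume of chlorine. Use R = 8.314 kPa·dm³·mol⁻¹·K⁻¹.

For a van der Waals gas, V_m,c = 3b.
V_m,c = 3×0.05450 = 0.1635 dm³/mol

V_m,c ≈ 0.1635 dm³/mol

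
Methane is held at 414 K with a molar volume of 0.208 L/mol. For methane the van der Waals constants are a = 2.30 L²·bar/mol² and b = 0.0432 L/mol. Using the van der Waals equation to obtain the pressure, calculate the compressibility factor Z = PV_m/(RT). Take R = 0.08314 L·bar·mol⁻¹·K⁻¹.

Z ≈ 0.9409

P = RT/(V_m − b) − a/V_m² = (0.08314)(414)/(0.208 − 0.0432) − 2.30/(0.208)²
  = 34.420/0.16480 − 53.162 = 208.86 − 53.162 = 155.70 bar
Z = PV_m/(RT) = (155.70)(0.208)/((0.08314)(414)) = 32.386/34.420 = 0.9409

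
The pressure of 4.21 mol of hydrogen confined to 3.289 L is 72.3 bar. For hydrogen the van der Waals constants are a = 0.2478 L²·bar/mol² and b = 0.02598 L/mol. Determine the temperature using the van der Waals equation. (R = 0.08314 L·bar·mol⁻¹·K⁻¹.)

T = (P + a n²/V²)(V − nb)/(nR)
P + a n²/V² = 72.3 + (0.2478)(4.21)²/(3.289)² = 72.706 bar
V − nb = 3.289 − (4.21)(0.02598) = 3.1796 L
T = (72.706)(3.1796)/((4.21)(0.08314)) = 660.5 K

T ≈ 660.5 K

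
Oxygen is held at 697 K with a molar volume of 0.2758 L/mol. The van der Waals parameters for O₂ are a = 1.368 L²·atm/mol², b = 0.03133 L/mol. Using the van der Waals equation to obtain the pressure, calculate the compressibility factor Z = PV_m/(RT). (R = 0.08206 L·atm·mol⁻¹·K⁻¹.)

Z ≈ 1.041

P = RT/(V_m − b) − a/V_m² = (0.08206)(697)/(0.2758 − 0.03133) − 1.368/(0.2758)²
  = 57.196/0.24447 − 17.984 = 233.96 − 17.984 = 215.98 atm
Z = PV_m/(RT) = (215.98)(0.2758)/((0.08206)(697)) = 59.567/57.196 = 1.041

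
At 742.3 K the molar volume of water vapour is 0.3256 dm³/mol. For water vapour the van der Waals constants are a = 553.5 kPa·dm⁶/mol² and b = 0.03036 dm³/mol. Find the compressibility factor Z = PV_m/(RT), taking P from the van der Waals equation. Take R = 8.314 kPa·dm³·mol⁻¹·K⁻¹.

Z ≈ 0.8274

P = RT/(V_m − b) − a/V_m² = (8.314)(742.3)/(0.3256 − 0.03036) − 553.5/(0.3256)²
  = 6171.5/0.29524 − 5220.9 = 20903 − 5220.9 = 15682 kPa
Z = PV_m/(RT) = (15682)(0.3256)/((8.314)(742.3)) = 5106.1/6171.5 = 0.8274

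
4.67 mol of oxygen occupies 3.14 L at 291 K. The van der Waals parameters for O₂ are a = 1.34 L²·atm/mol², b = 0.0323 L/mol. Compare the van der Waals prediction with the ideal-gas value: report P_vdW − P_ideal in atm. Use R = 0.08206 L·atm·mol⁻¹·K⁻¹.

ΔP ≈ -1.172 atm

Ideal: P_ideal = nRT/V = (4.67)(0.08206)(291)/3.14 = 35.5150 atm
vdW: P = nRT/(V − nb) − a n²/V² = 111.517/2.98916 − 29.2239/9.85960 = 37.3071 − 2.96400 = 34.3431 atm
ΔP = 34.3431 − 35.5150 = -1.172 atm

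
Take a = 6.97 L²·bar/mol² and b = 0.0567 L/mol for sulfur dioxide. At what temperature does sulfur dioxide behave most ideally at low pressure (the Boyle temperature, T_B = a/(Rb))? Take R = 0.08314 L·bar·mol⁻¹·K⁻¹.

For a van der Waals gas the second virial coefficient B₂ = b − a/(RT) vanishes at T_B = a/(Rb).
T_B = 6.97/(0.08314×0.0567) = 6.97/0.0047140 = 1479 K

T_B ≈ 1479 K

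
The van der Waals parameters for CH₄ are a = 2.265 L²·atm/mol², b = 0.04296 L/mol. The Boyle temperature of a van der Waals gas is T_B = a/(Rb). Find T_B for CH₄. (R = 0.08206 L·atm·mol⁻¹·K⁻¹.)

T_B ≈ 642.5 K

For a van der Waals gas the second virial coefficient B₂ = b − a/(RT) vanishes at T_B = a/(Rb).
T_B = 2.265/(0.08206×0.04296) = 2.265/0.0035253 = 642.5 K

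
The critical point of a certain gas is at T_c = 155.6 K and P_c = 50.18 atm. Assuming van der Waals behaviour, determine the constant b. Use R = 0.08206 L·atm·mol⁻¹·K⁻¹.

b ≈ 0.03181 L/mol

From T_c = 8a/(27Rb) and P_c = a/(27b²): b = R T_c/(8 P_c).
b = (0.08206)(155.6)/(8×50.18) = 12.769/401.44 = 0.03181 L/mol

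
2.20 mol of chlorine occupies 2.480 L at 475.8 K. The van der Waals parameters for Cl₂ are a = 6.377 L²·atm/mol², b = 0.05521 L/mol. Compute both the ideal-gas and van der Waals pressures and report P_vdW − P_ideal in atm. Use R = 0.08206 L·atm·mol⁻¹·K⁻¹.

ΔP ≈ -3.235 atm

Ideal: P_ideal = nRT/V = (2.20)(0.08206)(475.8)/2.480 = 34.6359 atm
vdW: P = nRT/(V − nb) − a n²/V² = 85.8971/2.35854 − 30.8647/6.15040 = 36.4196 − 5.01832 = 31.4013 atm
ΔP = 31.4013 − 34.6359 = -3.235 atm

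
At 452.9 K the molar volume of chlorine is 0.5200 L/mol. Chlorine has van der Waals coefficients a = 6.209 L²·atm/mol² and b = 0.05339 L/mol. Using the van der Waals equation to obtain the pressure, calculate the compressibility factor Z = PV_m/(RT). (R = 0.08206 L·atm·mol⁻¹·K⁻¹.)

P = RT/(V_m − b) − a/V_m² = (0.08206)(452.9)/(0.5200 − 0.05339) − 6.209/(0.5200)²
  = 37.165/0.46661 − 22.962 = 79.649 − 22.962 = 56.687 atm
Z = PV_m/(RT) = (56.687)(0.5200)/((0.08206)(452.9)) = 29.477/37.165 = 0.7931

Z ≈ 0.7931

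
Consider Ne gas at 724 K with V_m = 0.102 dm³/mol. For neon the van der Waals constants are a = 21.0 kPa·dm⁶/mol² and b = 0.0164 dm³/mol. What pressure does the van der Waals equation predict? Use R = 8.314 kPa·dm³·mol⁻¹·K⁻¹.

P ≈ 68301 kPa

P = RT/(V_m − b) − a/V_m²
RT/(V_m − b) = (8.314)(724)/(0.102 − 0.0164) = 6019.3/0.085600 = 70319 kPa
a/V_m² = 21.0/(0.102)² = 2018.5 kPa
P = 70319 − 2018.5 = 68301 kPa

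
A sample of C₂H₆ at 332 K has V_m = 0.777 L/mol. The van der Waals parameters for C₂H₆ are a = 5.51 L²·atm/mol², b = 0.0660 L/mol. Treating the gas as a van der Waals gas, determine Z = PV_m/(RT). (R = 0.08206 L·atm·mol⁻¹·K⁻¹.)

P = RT/(V_m − b) − a/V_m² = (0.08206)(332)/(0.777 − 0.0660) − 5.51/(0.777)²
  = 27.244/0.71100 − 9.1266 = 38.318 − 9.1266 = 29.191 atm
Z = PV_m/(RT) = (29.191)(0.777)/((0.08206)(332)) = 22.681/27.244 = 0.8325

Z ≈ 0.8325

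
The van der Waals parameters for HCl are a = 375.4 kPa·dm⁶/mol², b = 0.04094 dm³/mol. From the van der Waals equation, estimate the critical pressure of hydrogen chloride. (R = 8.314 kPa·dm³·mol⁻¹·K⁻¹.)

P_c ≈ 8295 kPa

For a van der Waals gas, P_c = a/(27b²).
P_c = 375.4/(27×(0.04094)²) = 375.4/0.045254 = 8295 kPa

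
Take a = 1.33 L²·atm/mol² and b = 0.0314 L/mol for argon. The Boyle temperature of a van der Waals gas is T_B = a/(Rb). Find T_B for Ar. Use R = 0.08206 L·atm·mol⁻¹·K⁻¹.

T_B ≈ 516.2 K

For a van der Waals gas the second virial coefficient B₂ = b − a/(RT) vanishes at T_B = a/(Rb).
T_B = 1.33/(0.08206×0.0314) = 1.33/0.0025767 = 516.2 K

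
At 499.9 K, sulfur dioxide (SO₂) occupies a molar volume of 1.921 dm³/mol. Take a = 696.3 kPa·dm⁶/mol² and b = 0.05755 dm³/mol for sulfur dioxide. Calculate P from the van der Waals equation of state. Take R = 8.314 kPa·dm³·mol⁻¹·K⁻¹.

P ≈ 2042 kPa

P = RT/(V_m − b) − a/V_m²
RT/(V_m − b) = (8.314)(499.9)/(1.921 − 0.05755) = 4156.2/1.8635 = 2230.3 kPa
a/V_m² = 696.3/(1.921)² = 188.69 kPa
P = 2230.3 − 188.69 = 2042 kPa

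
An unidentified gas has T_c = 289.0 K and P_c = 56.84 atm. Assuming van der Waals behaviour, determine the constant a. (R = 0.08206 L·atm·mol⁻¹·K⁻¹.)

From T_c = 8a/(27Rb) and P_c = a/(27b²): a = 27 R² T_c²/(64 P_c).
a = 27×(0.08206)²×(289.0)²/(64×56.84) = 15185/3637.8 = 4.174 L²·atm/mol²

a ≈ 4.174 L²·atm/mol²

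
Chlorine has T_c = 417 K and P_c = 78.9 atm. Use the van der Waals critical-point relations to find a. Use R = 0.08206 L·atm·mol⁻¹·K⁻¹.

From T_c = 8a/(27Rb) and P_c = a/(27b²): a = 27 R² T_c²/(64 P_c).
a = 27×(0.08206)²×(417)²/(64×78.9) = 31615/5049.6 = 6.261 L²·atm/mol²

a ≈ 6.261 L²·atm/mol²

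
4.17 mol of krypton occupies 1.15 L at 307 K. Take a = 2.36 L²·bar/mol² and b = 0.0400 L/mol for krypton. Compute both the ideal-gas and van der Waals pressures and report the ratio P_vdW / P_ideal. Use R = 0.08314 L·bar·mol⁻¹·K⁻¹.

Ideal: P_ideal = nRT/V = (4.17)(0.08314)(307)/1.15 = 92.5522 bar
vdW: P = nRT/(V − nb) − a n²/V² = 106.435/0.983200 − 41.0378/1.32250 = 108.254 − 31.0305 = 77.224 bar
Ratio = 77.224/92.5522 = 0.8344

P_vdW / P_ideal ≈ 0.8344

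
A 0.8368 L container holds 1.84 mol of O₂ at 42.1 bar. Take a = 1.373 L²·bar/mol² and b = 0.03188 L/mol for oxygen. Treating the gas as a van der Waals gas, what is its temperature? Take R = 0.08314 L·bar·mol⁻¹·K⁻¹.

T = (P + a n²/V²)(V − nb)/(nR)
P + a n²/V² = 42.1 + (1.373)(1.84)²/(0.8368)² = 48.738 bar
V − nb = 0.8368 − (1.84)(0.03188) = 0.77814 L
T = (48.738)(0.77814)/((1.84)(0.08314)) = 247.9 K

T ≈ 247.9 K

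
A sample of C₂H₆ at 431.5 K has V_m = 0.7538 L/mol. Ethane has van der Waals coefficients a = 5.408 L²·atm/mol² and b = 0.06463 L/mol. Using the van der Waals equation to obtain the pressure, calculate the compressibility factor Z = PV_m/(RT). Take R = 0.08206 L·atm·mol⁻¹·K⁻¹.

Z ≈ 0.8912

P = RT/(V_m − b) − a/V_m² = (0.08206)(431.5)/(0.7538 − 0.06463) − 5.408/(0.7538)²
  = 35.409/0.68917 − 9.5175 = 51.379 − 9.5175 = 41.862 atm
Z = PV_m/(RT) = (41.862)(0.7538)/((0.08206)(431.5)) = 31.556/35.409 = 0.8912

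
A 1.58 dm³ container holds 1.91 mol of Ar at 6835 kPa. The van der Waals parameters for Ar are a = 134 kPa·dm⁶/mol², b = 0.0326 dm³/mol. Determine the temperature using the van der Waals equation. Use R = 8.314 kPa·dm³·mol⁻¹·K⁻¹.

T = (P + a n²/V²)(V − nb)/(nR)
P + a n²/V² = 6835 + (134)(1.91)²/(1.58)² = 7030.8 kPa
V − nb = 1.58 − (1.91)(0.0326) = 1.5177 dm³
T = (7030.8)(1.5177)/((1.91)(8.314)) = 672.0 K

T ≈ 672.0 K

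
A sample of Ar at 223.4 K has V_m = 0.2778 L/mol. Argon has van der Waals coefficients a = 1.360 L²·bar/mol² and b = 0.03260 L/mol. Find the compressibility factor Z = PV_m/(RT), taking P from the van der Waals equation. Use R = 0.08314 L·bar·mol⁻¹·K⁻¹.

Z ≈ 0.8694

P = RT/(V_m − b) − a/V_m² = (0.08314)(223.4)/(0.2778 − 0.03260) − 1.360/(0.2778)²
  = 18.573/0.24520 − 17.623 = 75.746 − 17.623 = 58.123 bar
Z = PV_m/(RT) = (58.123)(0.2778)/((0.08314)(223.4)) = 16.147/18.573 = 0.8694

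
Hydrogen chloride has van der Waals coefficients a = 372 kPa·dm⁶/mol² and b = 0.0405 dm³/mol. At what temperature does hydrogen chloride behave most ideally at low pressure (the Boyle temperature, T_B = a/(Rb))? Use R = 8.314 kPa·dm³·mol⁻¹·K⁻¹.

For a van der Waals gas the second virial coefficient B₂ = b − a/(RT) vanishes at T_B = a/(Rb).
T_B = 372/(8.314×0.0405) = 372/0.33672 = 1105 K

T_B ≈ 1105 K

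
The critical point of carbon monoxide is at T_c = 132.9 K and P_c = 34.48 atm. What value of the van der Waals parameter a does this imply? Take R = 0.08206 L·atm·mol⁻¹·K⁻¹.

a ≈ 1.455 L²·atm/mol²

From T_c = 8a/(27Rb) and P_c = a/(27b²): a = 27 R² T_c²/(64 P_c).
a = 27×(0.08206)²×(132.9)²/(64×34.48) = 3211.3/2206.7 = 1.455 L²·atm/mol²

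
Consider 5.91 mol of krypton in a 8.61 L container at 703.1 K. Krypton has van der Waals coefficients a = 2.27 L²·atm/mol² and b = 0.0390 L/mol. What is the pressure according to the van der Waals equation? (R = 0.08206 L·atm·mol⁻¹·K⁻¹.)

P = nRT/(V − nb) − a n²/V²
nRT/(V − nb) = (5.91)(0.08206)(703.1)/(8.61 − 5.91×0.0390) = 340.99/8.3795 = 40.693 atm
a n²/V² = (2.27)(5.91)²/(8.61)² = 1.0695 atm
P = 40.693 − 1.0695 = 39.62 atm

P ≈ 39.62 atm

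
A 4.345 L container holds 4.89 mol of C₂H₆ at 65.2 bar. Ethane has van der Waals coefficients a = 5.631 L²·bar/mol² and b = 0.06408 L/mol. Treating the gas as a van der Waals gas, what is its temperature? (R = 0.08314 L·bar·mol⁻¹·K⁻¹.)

T = (P + a n²/V²)(V − nb)/(nR)
P + a n²/V² = 65.2 + (5.631)(4.89)²/(4.345)² = 72.332 bar
V − nb = 4.345 − (4.89)(0.06408) = 4.0316 L
T = (72.332)(4.0316)/((4.89)(0.08314)) = 717.3 K

T ≈ 717.3 K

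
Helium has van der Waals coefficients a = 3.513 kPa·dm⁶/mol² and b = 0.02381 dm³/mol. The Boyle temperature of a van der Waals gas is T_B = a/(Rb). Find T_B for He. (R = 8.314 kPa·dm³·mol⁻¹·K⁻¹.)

For a van der Waals gas the second virial coefficient B₂ = b − a/(RT) vanishes at T_B = a/(Rb).
T_B = 3.513/(8.314×0.02381) = 3.513/0.19796 = 17.75 K

T_B ≈ 17.75 K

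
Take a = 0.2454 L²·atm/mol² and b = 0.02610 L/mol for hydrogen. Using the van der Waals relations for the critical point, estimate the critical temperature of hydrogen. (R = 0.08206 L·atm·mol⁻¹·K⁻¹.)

T_c ≈ 33.95 K

For a van der Waals gas, T_c = 8a/(27Rb).
T_c = 8×0.2454/(27×0.08206×0.02610) = 1.9632/0.057828 = 33.95 K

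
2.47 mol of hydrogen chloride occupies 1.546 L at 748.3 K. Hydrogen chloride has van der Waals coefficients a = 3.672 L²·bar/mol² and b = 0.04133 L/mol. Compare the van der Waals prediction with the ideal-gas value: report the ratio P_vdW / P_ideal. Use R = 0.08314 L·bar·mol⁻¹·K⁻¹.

P_vdW / P_ideal ≈ 0.9764

Ideal: P_ideal = nRT/V = (2.47)(0.08314)(748.3)/1.546 = 99.3970 bar
vdW: P = nRT/(V − nb) − a n²/V² = 153.668/1.44391 − 22.4025/2.39012 = 106.425 − 9.37296 = 97.052 bar
Ratio = 97.052/99.3970 = 0.9764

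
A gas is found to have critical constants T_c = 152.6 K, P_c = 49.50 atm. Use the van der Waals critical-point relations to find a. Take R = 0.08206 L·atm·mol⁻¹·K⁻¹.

a ≈ 1.336 L²·atm/mol²

From T_c = 8a/(27Rb) and P_c = a/(27b²): a = 27 R² T_c²/(64 P_c).
a = 27×(0.08206)²×(152.6)²/(64×49.50) = 4233.9/3168.0 = 1.336 L²·atm/mol²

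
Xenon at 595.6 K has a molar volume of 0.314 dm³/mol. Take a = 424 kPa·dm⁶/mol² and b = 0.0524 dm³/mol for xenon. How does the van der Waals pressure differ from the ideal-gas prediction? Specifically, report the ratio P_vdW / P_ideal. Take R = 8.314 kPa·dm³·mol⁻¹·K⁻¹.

Ideal: P_ideal = RT/V_m = (8.314)(595.6)/0.314 = 15770.1 kPa
vdW: P = RT/(V_m − b) − a/V_m² = 4951.82/0.261600 − 424/0.0985960 = 18929.0 − 4300.38 = 14628.6 kPa
Ratio = 14628.6/15770.1 = 0.9276

P_vdW / P_ideal ≈ 0.9276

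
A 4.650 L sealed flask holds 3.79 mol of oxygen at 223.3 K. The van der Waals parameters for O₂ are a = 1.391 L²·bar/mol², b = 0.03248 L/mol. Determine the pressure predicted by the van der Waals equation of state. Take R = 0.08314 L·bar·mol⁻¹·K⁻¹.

P ≈ 14.62 bar

P = nRT/(V − nb) − a n²/V²
nRT/(V − nb) = (3.79)(0.08314)(223.3)/(4.650 − 3.79×0.03248) = 70.362/4.5269 = 15.543 bar
a n²/V² = (1.391)(3.79)²/(4.650)² = 0.92406 bar
P = 15.543 − 0.92406 = 14.62 bar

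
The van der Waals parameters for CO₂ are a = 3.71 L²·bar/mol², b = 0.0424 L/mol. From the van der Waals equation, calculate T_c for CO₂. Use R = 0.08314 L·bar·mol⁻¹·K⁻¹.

For a van der Waals gas, T_c = 8a/(27Rb).
T_c = 8×3.71/(27×0.08314×0.0424) = 29.680/0.095179 = 311.8 K

T_c ≈ 311.8 K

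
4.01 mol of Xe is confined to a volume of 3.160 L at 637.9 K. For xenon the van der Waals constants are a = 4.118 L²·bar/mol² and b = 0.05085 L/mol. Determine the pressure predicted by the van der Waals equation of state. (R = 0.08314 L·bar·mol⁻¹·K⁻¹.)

P = nRT/(V − nb) − a n²/V²
nRT/(V − nb) = (4.01)(0.08314)(637.9)/(3.160 − 4.01×0.05085) = 212.67/2.9561 = 71.943 bar
a n²/V² = (4.118)(4.01)²/(3.160)² = 6.6313 bar
P = 71.943 − 6.6313 = 65.31 bar

P ≈ 65.31 bar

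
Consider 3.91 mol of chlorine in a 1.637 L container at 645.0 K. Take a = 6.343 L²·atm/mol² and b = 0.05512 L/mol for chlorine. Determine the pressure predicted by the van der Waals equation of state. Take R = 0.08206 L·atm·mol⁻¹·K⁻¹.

P ≈ 109.4 atm

P = nRT/(V − nb) − a n²/V²
nRT/(V − nb) = (3.91)(0.08206)(645.0)/(1.637 − 3.91×0.05512) = 206.95/1.4215 = 145.59 atm
a n²/V² = (6.343)(3.91)²/(1.637)² = 36.187 atm
P = 145.59 − 36.187 = 109.4 atm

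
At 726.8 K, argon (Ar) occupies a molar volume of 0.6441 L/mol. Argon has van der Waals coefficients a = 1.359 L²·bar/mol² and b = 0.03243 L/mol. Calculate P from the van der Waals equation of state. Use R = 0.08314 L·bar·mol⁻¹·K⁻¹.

P = RT/(V_m − b) − a/V_m²
RT/(V_m − b) = (0.08314)(726.8)/(0.6441 − 0.03243) = 60.426/0.61167 = 98.789 bar
a/V_m² = 1.359/(0.6441)² = 3.2758 bar
P = 98.789 − 3.2758 = 95.51 bar

P ≈ 95.51 bar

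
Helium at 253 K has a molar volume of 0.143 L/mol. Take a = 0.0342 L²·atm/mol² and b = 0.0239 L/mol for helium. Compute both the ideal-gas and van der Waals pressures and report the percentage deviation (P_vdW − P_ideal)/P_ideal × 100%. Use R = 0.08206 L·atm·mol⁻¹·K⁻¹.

18.92 %

Ideal: P_ideal = RT/V_m = (0.08206)(253)/0.143 = 145.183 atm
vdW: P = RT/(V_m − b) − a/V_m² = 20.7612/0.119100 − 0.0342/0.0204490 = 174.317 − 1.67245 = 172.645 atm
% deviation = (172.645 − 145.183)/145.183 × 100% = 18.92%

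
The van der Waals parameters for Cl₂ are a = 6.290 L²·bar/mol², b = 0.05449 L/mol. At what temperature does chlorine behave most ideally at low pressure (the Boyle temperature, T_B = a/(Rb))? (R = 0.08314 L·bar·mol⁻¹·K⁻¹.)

T_B ≈ 1388 K

For a van der Waals gas the second virial coefficient B₂ = b − a/(RT) vanishes at T_B = a/(Rb).
T_B = 6.290/(0.08314×0.05449) = 6.290/0.0045303 = 1388 K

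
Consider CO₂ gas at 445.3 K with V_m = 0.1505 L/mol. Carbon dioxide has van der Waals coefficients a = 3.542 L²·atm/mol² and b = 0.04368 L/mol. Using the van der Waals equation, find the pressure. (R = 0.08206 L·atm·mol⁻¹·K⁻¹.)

P = RT/(V_m − b) − a/V_m²
RT/(V_m − b) = (0.08206)(445.3)/(0.1505 − 0.04368) = 36.541/0.10682 = 342.08 atm
a/V_m² = 3.542/(0.1505)² = 156.38 atm
P = 342.08 − 156.38 = 185.7 atm

P ≈ 185.7 atm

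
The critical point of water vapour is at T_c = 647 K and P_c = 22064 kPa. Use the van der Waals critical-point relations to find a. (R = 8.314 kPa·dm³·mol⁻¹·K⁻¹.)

From T_c = 8a/(27Rb) and P_c = a/(27b²): a = 27 R² T_c²/(64 P_c).
a = 27×(8.314)²×(647)²/(64×22064) = 781254201/1412096 = 553.3 kPa·dm⁶/mol²

a ≈ 553.3 kPa·dm⁶/mol²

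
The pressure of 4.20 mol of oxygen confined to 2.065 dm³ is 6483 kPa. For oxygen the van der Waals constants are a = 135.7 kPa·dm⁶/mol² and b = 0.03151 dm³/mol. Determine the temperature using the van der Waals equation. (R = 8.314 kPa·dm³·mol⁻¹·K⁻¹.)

T ≈ 389.9 K

T = (P + a n²/V²)(V − nb)/(nR)
P + a n²/V² = 6483 + (135.7)(4.20)²/(2.065)² = 7044.4 kPa
V − nb = 2.065 − (4.20)(0.03151) = 1.9327 dm³
T = (7044.4)(1.9327)/((4.20)(8.314)) = 389.9 K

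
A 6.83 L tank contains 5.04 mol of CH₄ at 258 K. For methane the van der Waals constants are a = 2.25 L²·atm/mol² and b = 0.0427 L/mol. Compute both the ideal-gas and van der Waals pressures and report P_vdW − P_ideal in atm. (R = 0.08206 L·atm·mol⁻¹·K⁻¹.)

Ideal: P_ideal = nRT/V = (5.04)(0.08206)(258)/6.83 = 15.6229 atm
vdW: P = nRT/(V − nb) − a n²/V² = 106.704/6.61479 − 57.1536/46.6489 = 16.1311 − 1.22519 = 14.9059 atm
ΔP = 14.9059 − 15.6229 = -0.717 atm

ΔP ≈ -0.717 atm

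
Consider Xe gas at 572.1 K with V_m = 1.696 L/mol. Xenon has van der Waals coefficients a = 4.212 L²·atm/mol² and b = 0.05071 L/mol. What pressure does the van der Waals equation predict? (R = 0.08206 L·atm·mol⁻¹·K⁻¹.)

P ≈ 27.07 atm

P = RT/(V_m − b) − a/V_m²
RT/(V_m − b) = (0.08206)(572.1)/(1.696 − 0.05071) = 46.947/1.6453 = 28.534 atm
a/V_m² = 4.212/(1.696)² = 1.4643 atm
P = 28.534 − 1.4643 = 27.07 atm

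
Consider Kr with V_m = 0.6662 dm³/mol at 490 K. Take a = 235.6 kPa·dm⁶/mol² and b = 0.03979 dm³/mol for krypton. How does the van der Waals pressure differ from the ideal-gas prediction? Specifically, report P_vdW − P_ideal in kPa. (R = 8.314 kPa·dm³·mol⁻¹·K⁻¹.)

ΔP ≈ -142.4 kPa

Ideal: P_ideal = RT/V_m = (8.314)(490)/0.6662 = 6115.07 kPa
vdW: P = RT/(V_m − b) − a/V_m² = 4073.86/0.626410 − 235.6/0.443822 = 6503.50 − 530.843 = 5972.66 kPa
ΔP = 5972.66 − 6115.07 = -142.4 kPa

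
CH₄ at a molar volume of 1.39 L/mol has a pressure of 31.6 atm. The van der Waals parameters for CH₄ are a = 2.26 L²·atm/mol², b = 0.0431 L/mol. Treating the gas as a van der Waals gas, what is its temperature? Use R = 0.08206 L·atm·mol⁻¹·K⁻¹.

T ≈ 537.9 K

T = (P + a/V_m²)(V_m − b)/R
P + a/V_m² = 31.6 + 2.26/(1.39)² = 32.770 atm
V_m − b = 1.39 − 0.0431 = 1.3469 L/mol
T = (32.770)(1.3469)/0.08206 = 537.9 K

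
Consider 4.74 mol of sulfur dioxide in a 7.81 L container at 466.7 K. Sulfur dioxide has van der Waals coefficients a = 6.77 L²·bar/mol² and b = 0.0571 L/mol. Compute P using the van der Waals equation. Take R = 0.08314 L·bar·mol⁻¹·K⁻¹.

P = nRT/(V − nb) − a n²/V²
nRT/(V − nb) = (4.74)(0.08314)(466.7)/(7.81 − 4.74×0.0571) = 183.92/7.5393 = 24.395 bar
a n²/V² = (6.77)(4.74)²/(7.81)² = 2.4937 bar
P = 24.395 − 2.4937 = 21.90 bar

P ≈ 21.90 bar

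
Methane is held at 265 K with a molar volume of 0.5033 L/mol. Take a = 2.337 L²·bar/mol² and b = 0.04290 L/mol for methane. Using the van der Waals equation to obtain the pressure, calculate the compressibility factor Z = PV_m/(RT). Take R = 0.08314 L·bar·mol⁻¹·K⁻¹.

P = RT/(V_m − b) − a/V_m² = (0.08314)(265)/(0.5033 − 0.04290) − 2.337/(0.5033)²
  = 22.032/0.46040 − 9.2258 = 47.854 − 9.2258 = 38.628 bar
Z = PV_m/(RT) = (38.628)(0.5033)/((0.08314)(265)) = 19.441/22.032 = 0.8824

Z ≈ 0.8824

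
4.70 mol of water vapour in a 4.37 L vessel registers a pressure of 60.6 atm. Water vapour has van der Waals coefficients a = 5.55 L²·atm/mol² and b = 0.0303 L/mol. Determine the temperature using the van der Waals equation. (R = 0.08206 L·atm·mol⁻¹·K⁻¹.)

T ≈ 734.6 K

T = (P + a n²/V²)(V − nb)/(nR)
P + a n²/V² = 60.6 + (5.55)(4.70)²/(4.37)² = 67.020 atm
V − nb = 4.37 − (4.70)(0.0303) = 4.2276 L
T = (67.020)(4.2276)/((4.70)(0.08206)) = 734.6 K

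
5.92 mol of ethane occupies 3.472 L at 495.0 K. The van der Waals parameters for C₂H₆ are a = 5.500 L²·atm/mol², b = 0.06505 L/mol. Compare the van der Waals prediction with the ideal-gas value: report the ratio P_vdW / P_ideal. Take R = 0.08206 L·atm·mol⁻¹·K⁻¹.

P_vdW / P_ideal ≈ 0.8939

Ideal: P_ideal = nRT/V = (5.92)(0.08206)(495.0)/3.472 = 69.2594 atm
vdW: P = nRT/(V − nb) − a n²/V² = 240.469/3.08690 − 192.755/12.0548 = 77.8998 − 15.9899 = 61.9099 atm
Ratio = 61.9099/69.2594 = 0.8939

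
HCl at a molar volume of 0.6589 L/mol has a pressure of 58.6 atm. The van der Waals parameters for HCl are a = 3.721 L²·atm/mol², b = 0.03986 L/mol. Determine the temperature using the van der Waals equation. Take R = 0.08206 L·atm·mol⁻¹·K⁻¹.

T ≈ 506.7 K

T = (P + a/V_m²)(V_m − b)/R
P + a/V_m² = 58.6 + 3.721/(0.6589)² = 67.171 atm
V_m − b = 0.6589 − 0.03986 = 0.61904 L/mol
T = (67.171)(0.61904)/0.08206 = 506.7 K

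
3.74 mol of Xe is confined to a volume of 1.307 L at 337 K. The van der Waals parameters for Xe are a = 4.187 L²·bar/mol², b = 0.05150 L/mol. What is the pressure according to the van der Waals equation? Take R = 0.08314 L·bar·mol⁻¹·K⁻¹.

P = nRT/(V − nb) − a n²/V²
nRT/(V − nb) = (3.74)(0.08314)(337)/(1.307 − 3.74×0.05150) = 104.79/1.1144 = 94.033 bar
a n²/V² = (4.187)(3.74)²/(1.307)² = 34.284 bar
P = 94.033 − 34.284 = 59.75 bar

P ≈ 59.75 bar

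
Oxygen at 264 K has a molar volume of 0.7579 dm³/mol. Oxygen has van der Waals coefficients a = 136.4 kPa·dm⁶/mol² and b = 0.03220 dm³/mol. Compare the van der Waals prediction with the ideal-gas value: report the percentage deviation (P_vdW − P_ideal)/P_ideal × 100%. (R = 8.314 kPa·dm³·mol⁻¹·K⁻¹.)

-3.76 %

Ideal: P_ideal = RT/V_m = (8.314)(264)/0.7579 = 2896.02 kPa
vdW: P = RT/(V_m − b) − a/V_m² = 2194.90/0.725700 − 136.4/0.574412 = 3024.53 − 237.460 = 2787.07 kPa
% deviation = (2787.07 − 2896.02)/2896.02 × 100% = -3.76%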